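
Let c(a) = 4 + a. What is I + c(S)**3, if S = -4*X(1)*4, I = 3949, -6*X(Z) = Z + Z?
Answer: 128575/27 ≈ 4762.0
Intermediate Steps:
X(Z) = -Z/3 (X(Z) = -(Z + Z)/6 = -Z/3)
S = 16/3 (S = -(-4)/3*4 = -4*(-1/3)*4 = (4/3)*4 = 16/3 ≈ 5.3333)
I + c(S)**3 = 3949 + (4 + 16/3)**3 = 3949 + (28/3)**3 = 3949 + 21952/27 = 128575/27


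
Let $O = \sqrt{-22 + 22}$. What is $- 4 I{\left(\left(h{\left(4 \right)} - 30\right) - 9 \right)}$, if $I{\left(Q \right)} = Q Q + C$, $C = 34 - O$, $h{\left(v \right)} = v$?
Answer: $-5036$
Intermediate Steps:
$O = 0$ ($O = \sqrt{0} = 0$)
$C = 34$ ($C = 34 - 0 = 34 + 0 = 34$)
$I{\left(Q \right)} = 34 + Q^{2}$ ($I{\left(Q \right)} = Q Q + 34 = Q^{2} + 34 = 34 + Q^{2}$)
$- 4 I{\left(\left(h{\left(4 \right)} - 30\right) - 9 \right)} = - 4 \left(34 + \left(\left(4 - 30\right) - 9\right)^{2}\right) = - 4 \left(34 + \left(-26 - 9\right)^{2}\right) = - 4 \left(34 + \left(-35\right)^{2}\right) = - 4 \left(34 + 1225\right) = \left(-4\right) 1259 = -5036$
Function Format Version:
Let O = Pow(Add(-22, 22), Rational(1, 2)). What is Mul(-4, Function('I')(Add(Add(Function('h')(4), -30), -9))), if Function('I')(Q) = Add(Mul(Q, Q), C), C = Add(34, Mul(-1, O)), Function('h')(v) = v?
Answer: -5036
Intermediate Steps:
O = 0 (O = Pow(0, Rational(1, 2)) = 0)
C = 34 (C = Add(34, Mul(-1, 0)) = Add(34, 0) = 34)
Function('I')(Q) = Add(34, Pow(Q, 2)) (Function('I')(Q) = Add(Mul(Q, Q), 34) = Add(Pow(Q, 2), 34) = Add(34, Pow(Q, 2)))
Mul(-4, Function('I')(Add(Add(Function('h')(4), -30), -9))) = Mul(-4, Add(34, Pow(Add(Add(4, -30), -9), 2))) = Mul(-4, Add(34, Pow(Add(-26, -9), 2))) = Mul(-4, Add(34, Pow(-35, 2))) = Mul(-4, Add(34, 1225)) = Mul(-4, 1259) = -5036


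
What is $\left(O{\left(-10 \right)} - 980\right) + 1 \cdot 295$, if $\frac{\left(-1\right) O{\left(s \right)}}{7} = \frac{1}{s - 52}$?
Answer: $- \frac{42463}{62} \approx -684.89$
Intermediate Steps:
$O{\left(s \right)} = - \frac{7}{-52 + s}$ ($O{\left(s \right)} = - \frac{7}{s - 52} = - \frac{7}{-52 + s}$)
$\left(O{\left(-10 \right)} - 980\right) + 1 \cdot 295 = \left(- \frac{7}{-52 - 10} - 980\right) + 1 \cdot 295 = \left(- \frac{7}{-62} - 980\right) + 295 = \left(\left(-7\right) \left(- \frac{1}{62}\right) - 980\right) + 295 = \left(\frac{7}{62} - 980\right) + 295 = - \frac{60753}{62} + 295 = - \frac{42463}{62}$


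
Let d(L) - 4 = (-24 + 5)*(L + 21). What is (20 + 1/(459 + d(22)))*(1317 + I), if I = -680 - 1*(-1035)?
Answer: 5918044/177 ≈ 33435.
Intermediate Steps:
d(L) = -395 - 19*L (d(L) = 4 + (-24 + 5)*(L + 21) = 4 - 19*(21 + L) = 4 + (-399 - 19*L) = -395 - 19*L)
I = 355 (I = -680 + 1035 = 355)
(20 + 1/(459 + d(22)))*(1317 + I) = (20 + 1/(459 + (-395 - 19*22)))*(1317 + 355) = (20 + 1/(459 + (-395 - 418)))*1672 = (20 + 1/(459 - 813))*1672 = (20 + 1/(-354))*1672 = (20 - 1/354)*1672 = (7079/354)*1672 = 5918044/177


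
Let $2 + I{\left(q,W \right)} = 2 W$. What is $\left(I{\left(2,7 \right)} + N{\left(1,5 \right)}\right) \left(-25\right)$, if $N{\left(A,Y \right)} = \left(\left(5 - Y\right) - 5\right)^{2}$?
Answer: $-925$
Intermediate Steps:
$I{\left(q,W \right)} = -2 + 2 W$
$N{\left(A,Y \right)} = Y^{2}$ ($N{\left(A,Y \right)} = \left(- Y\right)^{2} = Y^{2}$)
$\left(I{\left(2,7 \right)} + N{\left(1,5 \right)}\right) \left(-25\right) = \left(\left(-2 + 2 \cdot 7\right) + 5^{2}\right) \left(-25\right) = \left(\left(-2 + 14\right) + 25\right) \left(-25\right) = \left(12 + 25\right) \left(-25\right) = 37 \left(-25\right) = -925$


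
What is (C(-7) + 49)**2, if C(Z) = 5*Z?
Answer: 196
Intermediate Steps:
(C(-7) + 49)**2 = (5*(-7) + 49)**2 = (-35 + 49)**2 = 14**2 = 196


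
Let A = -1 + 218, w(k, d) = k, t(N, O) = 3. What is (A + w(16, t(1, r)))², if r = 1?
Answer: 54289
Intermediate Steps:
A = 217
(A + w(16, t(1, r)))² = (217 + 16)² = 233² = 54289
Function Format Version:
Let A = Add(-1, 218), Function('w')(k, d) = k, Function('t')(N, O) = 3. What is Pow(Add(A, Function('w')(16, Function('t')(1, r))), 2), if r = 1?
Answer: 54289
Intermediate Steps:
A = 217
Pow(Add(A, Function('w')(16, Function('t')(1, r))), 2) = Pow(Add(217, 16), 2) = Pow(233, 2) = 54289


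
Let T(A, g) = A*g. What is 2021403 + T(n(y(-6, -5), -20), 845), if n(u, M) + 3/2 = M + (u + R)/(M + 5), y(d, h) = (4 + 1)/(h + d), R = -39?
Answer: 132360235/66 ≈ 2.0055e+6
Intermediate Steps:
y(d, h) = 5/(d + h)
n(u, M) = -3/2 + M + (-39 + u)/(5 + M) (n(u, M) = -3/2 + (M + (u - 39)/(M + 5)) = -3/2 + (M + (-39 + u)/(5 + M)) = -3/2 + M + (-39 + u)/(5 + M))
2021403 + T(n(y(-6, -5), -20), 845) = 2021403 + ((-93/2 + 5/(-6 - 5) + (-20)**2 + (7/2)*(-20))/(5 - 20))*845 = 2021403 + ((-93/2 + 5/(-11) + 400 - 70)/(-15))*845 = 2021403 - (-93/2 + 5*(-1/11) + 400 - 70)/15*845 = 2021403 - (-93/2 - 5/11 + 400 - 70)/15*845 = 2021403 - 1/15*6227/22*845 = 2021403 - 6227/330*845 = 2021403 - 1052363/66 = 132360235/66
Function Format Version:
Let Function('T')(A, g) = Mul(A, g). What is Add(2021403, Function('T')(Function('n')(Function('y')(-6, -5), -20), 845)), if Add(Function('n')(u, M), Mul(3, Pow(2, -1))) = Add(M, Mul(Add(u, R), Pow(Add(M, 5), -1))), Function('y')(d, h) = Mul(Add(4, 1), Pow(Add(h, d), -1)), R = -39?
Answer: Rational(132360235, 66) ≈ 2.0055e+6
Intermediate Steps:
Function('y')(d, h) = Mul(5, Pow(Add(d, h), -1))
Function('n')(u, M) = Add(Rational(-3, 2), M, Mul(Pow(Add(5, M), -1), Add(-39, u))) (Function('n')(u, M) = Add(Rational(-3, 2), Add(M, Mul(Add(u, -39), Pow(Add(M, 5), -1)))) = Add(Rational(-3, 2), Add(M, Mul(Add(-39, u), Pow(Add(5, M), -1)))) = Add(Rational(-3, 2), Add(M, Mul(Pow(Add(5, M), -1), Add(-39, u)))) = Add(Rational(-3, 2), M, Mul(Pow(Add(5, M), -1), Add(-39, u))))
Add(2021403, Function('T')(Function('n')(Function('y')(-6, -5), -20), 845)) = Add(2021403, Mul(Mul(Pow(Add(5, -20), -1), Add(Rational(-93, 2), Mul(5, Pow(Add(-6, -5), -1)), Pow(-20, 2), Mul(Rational(7, 2), -20))), 845)) = Add(2021403, Mul(Mul(Pow(-15, -1), Add(Rational(-93, 2), Mul(5, Pow(-11, -1)), 400, -70)), 845)) = Add(2021403, Mul(Mul(Rational(-1, 15), Add(Rational(-93, 2), Mul(5, Rational(-1, 11)), 400, -70)), 845)) = Add(2021403, Mul(Mul(Rational(-1, 15), Add(Rational(-93, 2), Rational(-5, 11), 400, -70)), 845)) = Add(2021403, Mul(Mul(Rational(-1, 15), Rational(6227, 22)), 845)) = Add(2021403, Mul(Rational(-6227, 330), 845)) = Add(2021403, Rational(-1052363, 66)) = Rational(132360235, 66)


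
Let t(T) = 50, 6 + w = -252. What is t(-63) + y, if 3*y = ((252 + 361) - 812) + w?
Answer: -307/3 ≈ -102.33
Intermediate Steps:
w = -258 (w = -6 - 252 = -258)
y = -457/3 (y = (((252 + 361) - 812) - 258)/3 = ((613 - 812) - 258)/3 = (-199 - 258)/3 = (⅓)*(-457) = -457/3 ≈ -152.33)
t(-63) + y = 50 - 457/3 = -307/3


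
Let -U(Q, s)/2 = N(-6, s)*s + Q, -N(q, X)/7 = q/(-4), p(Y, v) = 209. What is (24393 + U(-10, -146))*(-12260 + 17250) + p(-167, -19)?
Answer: 106521739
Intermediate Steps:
N(q, X) = 7*q/4 (N(q, X) = -7*q/(-4) = -7*q*(-1)/4 = -(-7)*q/4 = 7*q/4)
U(Q, s) = -2*Q + 21*s (U(Q, s) = -2*(((7/4)*(-6))*s + Q) = -2*(-21*s/2 + Q) = -2*(Q - 21*s/2) = -2*Q + 21*s)
(24393 + U(-10, -146))*(-12260 + 17250) + p(-167, -19) = (24393 + (-2*(-10) + 21*(-146)))*(-12260 + 17250) + 209 = (24393 + (20 - 3066))*4990 + 209 = (24393 - 3046)*4990 + 209 = 21347*4990 + 209 = 106521530 + 209 = 106521739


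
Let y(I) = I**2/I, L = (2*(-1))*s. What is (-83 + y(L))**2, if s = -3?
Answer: 5929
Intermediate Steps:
L = 6 (L = (2*(-1))*(-3) = -2*(-3) = 6)
y(I) = I
(-83 + y(L))**2 = (-83 + 6)**2 = (-77)**2 = 5929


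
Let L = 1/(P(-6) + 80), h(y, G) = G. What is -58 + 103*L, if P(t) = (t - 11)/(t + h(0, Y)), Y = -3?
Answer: -41819/737 ≈ -56.742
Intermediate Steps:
P(t) = (-11 + t)/(-3 + t) (P(t) = (t - 11)/(t - 3) = (-11 + t)/(-3 + t))
L = 9/737 (L = 1/((-11 - 6)/(-3 - 6) + 80) = 1/(-17/(-9) + 80) = 1/(-⅑*(-17) + 80) = 1/(17/9 + 80) = 1/(737/9) = 9/737 ≈ 0.012212)
-58 + 103*L = -58 + 103*(9/737) = -58 + 927/737 = -41819/737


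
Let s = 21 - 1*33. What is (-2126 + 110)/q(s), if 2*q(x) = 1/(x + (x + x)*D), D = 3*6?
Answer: 1790208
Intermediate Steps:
D = 18
s = -12 (s = 21 - 33 = -12)
q(x) = 1/(74*x) (q(x) = 1/(2*(x + (x + x)*18)) = 1/(2*(x + (2*x)*18)) = 1/(2*(x + 36*x)) = 1/(2*((37*x))) = (1/(37*x))/2 = 1/(74*x))
(-2126 + 110)/q(s) = (-2126 + 110)/(((1/74)/(-12))) = -2016/((1/74)*(-1/12)) = -2016/(-1/888) = -2016*(-888) = 1790208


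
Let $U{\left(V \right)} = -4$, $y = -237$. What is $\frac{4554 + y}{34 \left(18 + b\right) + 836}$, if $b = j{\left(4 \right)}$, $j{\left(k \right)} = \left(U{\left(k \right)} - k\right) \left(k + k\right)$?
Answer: $- \frac{4317}{728} \approx -5.9299$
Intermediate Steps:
$j{\left(k \right)} = 2 k \left(-4 - k\right)$ ($j{\left(k \right)} = \left(-4 - k\right) \left(k + k\right) = \left(-4 - k\right) 2 k = 2 k \left(-4 - k\right)$)
$b = -64$ ($b = \left(-2\right) 4 \left(4 + 4\right) = \left(-2\right) 4 \cdot 8 = -64$)
$\frac{4554 + y}{34 \left(18 + b\right) + 836} = \frac{4554 - 237}{34 \left(18 - 64\right) + 836} = \frac{4317}{34 \left(-46\right) + 836} = \frac{4317}{-1564 + 836} = \frac{4317}{-728} = 4317 \left(- \frac{1}{728}\right) = - \frac{4317}{728}$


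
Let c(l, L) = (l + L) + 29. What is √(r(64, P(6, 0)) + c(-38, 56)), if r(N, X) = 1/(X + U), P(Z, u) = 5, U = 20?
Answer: 14*√6/5 ≈ 6.8586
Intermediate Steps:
c(l, L) = 29 + L + l (c(l, L) = (L + l) + 29 = 29 + L + l)
r(N, X) = 1/(20 + X) (r(N, X) = 1/(X + 20) = 1/(20 + X))
√(r(64, P(6, 0)) + c(-38, 56)) = √(1/(20 + 5) + (29 + 56 - 38)) = √(1/25 + 47) = √(1176/25) = 14*√6/5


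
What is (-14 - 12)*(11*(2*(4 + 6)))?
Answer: -5720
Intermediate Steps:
(-14 - 12)*(11*(2*(4 + 6))) = -286*2*10 = -286*20 = -26*220 = -5720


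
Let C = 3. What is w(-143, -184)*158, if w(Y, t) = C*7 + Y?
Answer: -19276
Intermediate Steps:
w(Y, t) = 21 + Y (w(Y, t) = 3*7 + Y = 21 + Y)
w(-143, -184)*158 = (21 - 143)*158 = -122*158 = -19276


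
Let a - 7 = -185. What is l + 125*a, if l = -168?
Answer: -22418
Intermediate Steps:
a = -178 (a = 7 - 185 = -178)
l + 125*a = -168 + 125*(-178) = -168 - 22250 = -22418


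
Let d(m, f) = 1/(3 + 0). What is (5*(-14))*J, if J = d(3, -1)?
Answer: -70/3 ≈ -23.333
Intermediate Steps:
d(m, f) = ⅓ (d(m, f) = 1/3 = ⅓)
J = ⅓ ≈ 0.33333
(5*(-14))*J = (5*(-14))*(⅓) = -70*⅓ = -70/3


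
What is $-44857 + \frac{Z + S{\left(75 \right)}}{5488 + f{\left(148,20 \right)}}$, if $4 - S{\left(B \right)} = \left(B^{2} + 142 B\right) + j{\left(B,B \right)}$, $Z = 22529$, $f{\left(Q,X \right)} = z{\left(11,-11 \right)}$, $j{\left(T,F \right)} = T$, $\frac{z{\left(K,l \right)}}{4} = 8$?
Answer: $- \frac{82534819}{1840} \approx -44856.0$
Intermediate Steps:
$z{\left(K,l \right)} = 32$ ($z{\left(K,l \right)} = 4 \cdot 8 = 32$)
$f{\left(Q,X \right)} = 32$
$S{\left(B \right)} = 4 - B^{2} - 143 B$ ($S{\left(B \right)} = 4 - \left(\left(B^{2} + 142 B\right) + B\right) = 4 - \left(B^{2} + 143 B\right) = 4 - B^{2} - 143 B$)
$-44857 + \frac{Z + S{\left(75 \right)}}{5488 + f{\left(148,20 \right)}} = -44857 + \frac{22529 - 16346}{5488 + 32} = -44857 + \frac{22529 - 16346}{5520} = -44857 + \left(22529 - 16346\right) \frac{1}{5520} = -44857 + 6183 \cdot \frac{1}{5520} = -44857 + \frac{2061}{1840} = - \frac{82534819}{1840}$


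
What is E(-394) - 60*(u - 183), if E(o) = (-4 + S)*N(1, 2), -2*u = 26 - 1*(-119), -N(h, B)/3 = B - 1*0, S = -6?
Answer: 15390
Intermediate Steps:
N(h, B) = -3*B (N(h, B) = -3*(B - 1*0) = -3*(B + 0) = -3*B)
u = -145/2 (u = -(26 - 1*(-119))/2 = -(26 + 119)/2 = -1/2*145 = -145/2 ≈ -72.500)
E(o) = 60 (E(o) = (-4 - 6)*(-3*2) = -10*(-6) = 60)
E(-394) - 60*(u - 183) = 60 - 60*(-145/2 - 183) = 60 - 60*(-511)/2 = 60 - 1*(-15330) = 60 + 15330 = 15390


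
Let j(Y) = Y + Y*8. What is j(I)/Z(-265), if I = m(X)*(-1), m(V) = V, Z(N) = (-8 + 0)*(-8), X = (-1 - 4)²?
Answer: -225/64 ≈ -3.5156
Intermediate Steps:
X = 25 (X = (-5)² = 25)
Z(N) = 64 (Z(N) = -8*(-8) = 64)
I = -25 (I = 25*(-1) = -25)
j(Y) = 9*Y (j(Y) = Y + 8*Y = 9*Y)
j(I)/Z(-265) = (9*(-25))/64 = -225*1/64 = -225/64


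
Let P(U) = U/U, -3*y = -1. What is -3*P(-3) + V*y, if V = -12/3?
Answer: -13/3 ≈ -4.3333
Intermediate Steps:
V = -4 (V = -12*⅓ = -4)
y = ⅓ (y = -⅓*(-1) = ⅓ ≈ 0.33333)
P(U) = 1
-3*P(-3) + V*y = -3*1 - 4*⅓ = -3 - 4/3 = -13/3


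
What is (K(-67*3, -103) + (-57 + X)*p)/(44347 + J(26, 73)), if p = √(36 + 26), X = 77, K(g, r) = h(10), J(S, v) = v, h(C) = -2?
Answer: -1/22210 + √62/2221 ≈ 0.0035002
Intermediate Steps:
K(g, r) = -2
p = √62 ≈ 7.8740
(K(-67*3, -103) + (-57 + X)*p)/(44347 + J(26, 73)) = (-2 + (-57 + 77)*√62)/(44347 + 73) = (-2 + 20*√62)/44420 = (-2 + 20*√62)*(1/44420) = -1/22210 + √62/2221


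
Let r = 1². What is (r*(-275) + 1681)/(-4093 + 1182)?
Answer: -1406/2911 ≈ -0.48300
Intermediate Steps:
r = 1
(r*(-275) + 1681)/(-4093 + 1182) = (1*(-275) + 1681)/(-4093 + 1182) = (-275 + 1681)/(-2911) = 1406*(-1/2911) = -1406/2911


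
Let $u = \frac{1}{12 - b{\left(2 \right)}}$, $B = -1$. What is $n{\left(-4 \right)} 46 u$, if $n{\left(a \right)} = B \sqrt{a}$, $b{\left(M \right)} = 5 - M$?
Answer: $- \frac{92 i}{9} \approx - 10.222 i$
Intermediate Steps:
$u = \frac{1}{9}$ ($u = \frac{1}{12 - \left(5 - 2\right)} = \frac{1}{12 - 3} = \frac{1}{9} \approx 0.11111$)
$n{\left(a \right)} = - \sqrt{a}$
$n{\left(-4 \right)} 46 u = - \sqrt{-4} \cdot 46 \cdot \frac{1}{9} = - 2 i 46 \cdot \frac{1}{9} = - 92 i \frac{1}{9} = - \frac{92 i}{9}$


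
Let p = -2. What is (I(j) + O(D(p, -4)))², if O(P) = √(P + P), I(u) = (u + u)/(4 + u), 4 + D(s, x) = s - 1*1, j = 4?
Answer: (1 + I*√14)² ≈ -13.0 + 7.4833*I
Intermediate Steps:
D(s, x) = -5 + s (D(s, x) = -4 + (s - 1*1) = -4 + (s - 1) = -4 + (-1 + s) = -5 + s)
I(u) = 2*u/(4 + u) (I(u) = (2*u)/(4 + u) = 2*u/(4 + u))
O(P) = √2*√P (O(P) = √(2*P) = √2*√P)
(I(j) + O(D(p, -4)))² = (2*4/(4 + 4) + √2*√(-5 - 2))² = (2*4/8 + √2*√(-7))² = (2*4*(⅛) + √2*(I*√7))² = (1 + I*√14)²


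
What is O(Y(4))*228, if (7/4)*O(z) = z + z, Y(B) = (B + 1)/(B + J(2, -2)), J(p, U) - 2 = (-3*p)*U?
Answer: 1520/21 ≈ 72.381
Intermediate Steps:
J(p, U) = 2 - 3*U*p (J(p, U) = 2 + (-3*p)*U = 2 - 3*U*p)
Y(B) = (1 + B)/(14 + B) (Y(B) = (B + 1)/(B + (2 - 3*(-2)*2)) = (1 + B)/(B + (2 + 12)) = (1 + B)/(B + 14) = (1 + B)/(14 + B))
O(z) = 8*z/7 (O(z) = 4*(z + z)/7 = 4*(2*z)/7 = 8*z/7)
O(Y(4))*228 = (8*((1 + 4)/(14 + 4))/7)*228 = (8*(5/18)/7)*228 = (8*((1/18)*5)/7)*228 = ((8/7)*(5/18))*228 = (20/63)*228 = 1520/21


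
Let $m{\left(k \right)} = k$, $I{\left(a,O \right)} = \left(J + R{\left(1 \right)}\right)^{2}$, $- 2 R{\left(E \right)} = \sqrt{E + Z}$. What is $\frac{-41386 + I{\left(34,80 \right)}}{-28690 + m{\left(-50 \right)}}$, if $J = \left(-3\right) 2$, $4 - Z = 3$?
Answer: $\frac{82699}{57480} - \frac{\sqrt{2}}{4790} \approx 1.4384$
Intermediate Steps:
$Z = 1$ ($Z = 4 - 3 = 1$)
$J = -6$
$R{\left(E \right)} = - \frac{\sqrt{1 + E}}{2}$ ($R{\left(E \right)} = - \frac{\sqrt{E + 1}}{2} = - \frac{\sqrt{1 + E}}{2}$)
$I{\left(a,O \right)} = \left(-6 - \frac{\sqrt{2}}{2}\right)^{2}$ ($I{\left(a,O \right)} = \left(-6 - \frac{\sqrt{1 + 1}}{2}\right)^{2} = \left(-6 - \frac{\sqrt{2}}{2}\right)^{2}$)
$\frac{-41386 + I{\left(34,80 \right)}}{-28690 + m{\left(-50 \right)}} = \frac{-41386 + \frac{\left(12 + \sqrt{2}\right)^{2}}{4}}{-28690 - 50} = \frac{-41386 + \frac{\left(12 + \sqrt{2}\right)^{2}}{4}}{-28740} = \left(-41386 + \frac{\left(12 + \sqrt{2}\right)^{2}}{4}\right) \left(- \frac{1}{28740}\right) = \frac{20693}{14370} - \frac{\left(12 + \sqrt{2}\right)^{2}}{114960}$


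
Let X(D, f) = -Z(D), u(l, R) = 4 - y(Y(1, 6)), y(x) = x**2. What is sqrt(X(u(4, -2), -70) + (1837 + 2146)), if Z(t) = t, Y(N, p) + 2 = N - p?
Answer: 2*sqrt(1007) ≈ 63.467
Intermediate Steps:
Y(N, p) = -2 + N - p (Y(N, p) = -2 + (N - p) = -2 + N - p)
u(l, R) = -45 (u(l, R) = 4 - (-2 + 1 - 1*6)**2 = 4 - (-2 + 1 - 6)**2 = 4 - 1*(-7)**2 = 4 - 1*49 = 4 - 49 = -45)
X(D, f) = -D
sqrt(X(u(4, -2), -70) + (1837 + 2146)) = sqrt(-1*(-45) + (1837 + 2146)) = sqrt(45 + 3983) = sqrt(4028) = 2*sqrt(1007)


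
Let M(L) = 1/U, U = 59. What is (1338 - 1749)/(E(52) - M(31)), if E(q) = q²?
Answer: -24249/159535 ≈ -0.15200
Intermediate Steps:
M(L) = 1/59
(1338 - 1749)/(E(52) - M(31)) = (1338 - 1749)/(52² - 1*1/59) = -411/(2704 - 1/59) = -411/159535/59 = -411*59/159535 = -24249/159535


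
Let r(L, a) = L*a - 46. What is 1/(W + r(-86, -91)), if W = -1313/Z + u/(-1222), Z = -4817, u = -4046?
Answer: 2943187/22908541894 ≈ 0.00012848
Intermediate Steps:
r(L, a) = -46 + L*a
W = 10547034/2943187 (W = -1313/(-4817) - 4046/(-1222) = -1313*(-1/4817) - 4046*(-1/1222) = 1313/4817 + 2023/611 = 10547034/2943187 ≈ 3.5835)
1/(W + r(-86, -91)) = 1/(10547034/2943187 + (-46 - 86*(-91))) = 1/(10547034/2943187 + (-46 + 7826)) = 1/(10547034/2943187 + 7780) = 1/(22908541894/2943187) = 2943187/22908541894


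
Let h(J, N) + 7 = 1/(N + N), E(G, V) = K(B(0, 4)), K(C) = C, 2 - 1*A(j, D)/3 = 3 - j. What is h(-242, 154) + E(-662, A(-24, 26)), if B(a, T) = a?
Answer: -2155/308 ≈ -6.9967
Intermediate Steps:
A(j, D) = -3 + 3*j (A(j, D) = 6 - 3*(3 - j) = 6 + (-9 + 3*j) = -3 + 3*j)
E(G, V) = 0
h(J, N) = -7 + 1/(2*N) (h(J, N) = -7 + 1/(N + N) = -7 + 1/(2*N))
h(-242, 154) + E(-662, A(-24, 26)) = (-7 + (½)/154) + 0 = (-7 + (½)*(1/154)) + 0 = (-7 + 1/308) + 0 = -2155/308 + 0 = -2155/308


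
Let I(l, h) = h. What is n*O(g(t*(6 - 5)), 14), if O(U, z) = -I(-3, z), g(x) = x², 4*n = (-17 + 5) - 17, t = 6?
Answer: 203/2 ≈ 101.50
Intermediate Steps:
n = -29/4 (n = ((-17 + 5) - 17)/4 = (-12 - 17)/4 = (¼)*(-29) = -29/4 ≈ -7.2500)
O(U, z) = -z
n*O(g(t*(6 - 5)), 14) = -(-29)*14/4 = -29/4*(-14) = 203/2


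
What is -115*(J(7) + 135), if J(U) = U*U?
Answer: -21160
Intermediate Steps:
J(U) = U²
-115*(J(7) + 135) = -115*(7² + 135) = -115*(49 + 135) = -115*184 = -21160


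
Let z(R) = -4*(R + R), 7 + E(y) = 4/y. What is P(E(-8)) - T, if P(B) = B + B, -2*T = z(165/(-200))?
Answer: -117/10 ≈ -11.700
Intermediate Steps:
E(y) = -7 + 4/y
z(R) = -8*R
T = -33/10 (T = -(-4)*165/(-200) = -(-4)*165*(-1/200) = -(-4)*(-33)/40 = -½*33/5 = -33/10 ≈ -3.3000)
P(B) = 2*B
P(E(-8)) - T = 2*(-7 + 4/(-8)) - 1*(-33/10) = 2*(-7 + 4*(-⅛)) + 33/10 = 2*(-7 - ½) + 33/10 = 2*(-15/2) + 33/10 = -15 + 33/10 = -117/10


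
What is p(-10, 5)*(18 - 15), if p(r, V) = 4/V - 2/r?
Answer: 3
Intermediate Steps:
p(r, V) = -2/r + 4/V
p(-10, 5)*(18 - 15) = (-2/(-10) + 4/5)*(18 - 15) = (-2*(-⅒) + 4*(⅕))*3 = (⅕ + ⅘)*3 = 1*3 = 3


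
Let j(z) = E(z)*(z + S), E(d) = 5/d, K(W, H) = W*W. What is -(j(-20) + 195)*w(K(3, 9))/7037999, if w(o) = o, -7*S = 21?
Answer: -7227/28151996 ≈ -0.00025671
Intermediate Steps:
S = -3 (S = -1/7*21 = -3)
K(W, H) = W**2
j(z) = 5*(-3 + z)/z (j(z) = (5/z)*(z - 3) = (5/z)*(-3 + z) = 5*(-3 + z)/z)
-(j(-20) + 195)*w(K(3, 9))/7037999 = -((5 - 15/(-20)) + 195)*3**2/7037999 = -((5 - 15*(-1/20)) + 195)*9/7037999 = -((5 + 3/4) + 195)*9/7037999 = -(23/4 + 195)*9/7037999 = -(803/4)*9/7037999 = -7227/(4*7037999) = -1*7227/28151996 = -7227/28151996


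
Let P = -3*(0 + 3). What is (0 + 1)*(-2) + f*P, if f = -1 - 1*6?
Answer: 61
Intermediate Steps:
f = -7 (f = -1 - 6 = -7)
P = -9 (P = -3*3 = -9)
(0 + 1)*(-2) + f*P = (0 + 1)*(-2) - 7*(-9) = 1*(-2) + 63 = -2 + 63 = 61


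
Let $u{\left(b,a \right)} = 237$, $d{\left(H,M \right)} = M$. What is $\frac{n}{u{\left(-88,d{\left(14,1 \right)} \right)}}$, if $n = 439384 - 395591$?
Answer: $\frac{43793}{237} \approx 184.78$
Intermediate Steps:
$n = 43793$
$\frac{n}{u{\left(-88,d{\left(14,1 \right)} \right)}} = \frac{43793}{237}$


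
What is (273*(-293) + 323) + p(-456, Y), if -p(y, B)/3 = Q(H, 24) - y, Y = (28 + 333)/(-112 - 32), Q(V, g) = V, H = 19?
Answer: -81091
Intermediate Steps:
Y = -361/144 (Y = 361/(-144) = 361*(-1/144) = -361/144 ≈ -2.5069)
p(y, B) = -57 + 3*y (p(y, B) = -3*(19 - y) = -57 + 3*y)
(273*(-293) + 323) + p(-456, Y) = (273*(-293) + 323) + (-57 + 3*(-456)) = (-79989 + 323) + (-57 - 1368) = -79666 - 1425 = -81091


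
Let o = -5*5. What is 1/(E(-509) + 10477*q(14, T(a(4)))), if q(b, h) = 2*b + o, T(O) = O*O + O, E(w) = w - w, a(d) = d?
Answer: 1/31431 ≈ 3.1816e-5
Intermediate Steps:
o = -25
E(w) = 0
T(O) = O + O**2 (T(O) = O**2 + O = O + O**2)
q(b, h) = -25 + 2*b (q(b, h) = 2*b - 25 = -25 + 2*b)
1/(E(-509) + 10477*q(14, T(a(4)))) = 1/(0 + 10477*(-25 + 2*14)) = 1/(0 + 10477*(-25 + 28)) = 1/(0 + 10477*3) = 1/(0 + 31431) = 1/31431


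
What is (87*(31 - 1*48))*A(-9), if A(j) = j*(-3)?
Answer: -39933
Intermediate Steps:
A(j) = -3*j
(87*(31 - 1*48))*A(-9) = (87*(31 - 1*48))*(-3*(-9)) = (87*(31 - 48))*27 = (87*(-17))*27 = -1479*27 = -39933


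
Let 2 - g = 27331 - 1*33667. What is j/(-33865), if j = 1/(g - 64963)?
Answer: 1/1985335625 ≈ 5.0369e-10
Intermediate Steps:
g = 6338 (g = 2 - (27331 - 1*33667) = 2 - (27331 - 33667) = 2 - 1*(-6336) = 2 + 6336 = 6338)
j = -1/58625 (j = 1/(6338 - 64963) = 1/(-58625) = -1/58625 ≈ -1.7058e-5)
j/(-33865) = -1/58625/(-33865) = -1/58625*(-1/33865) = 1/1985335625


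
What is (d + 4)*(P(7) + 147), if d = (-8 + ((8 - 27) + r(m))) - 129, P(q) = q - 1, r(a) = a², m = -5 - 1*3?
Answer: -13464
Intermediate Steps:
m = -8 (m = -5 - 3 = -8)
P(q) = -1 + q
d = -92 (d = (-8 + ((8 - 27) + (-8)²)) - 129 = (-8 + (-19 + 64)) - 129 = (-8 + 45) - 129 = 37 - 129 = -92)
(d + 4)*(P(7) + 147) = (-92 + 4)*((-1 + 7) + 147) = -88*(6 + 147) = -88*153 = -13464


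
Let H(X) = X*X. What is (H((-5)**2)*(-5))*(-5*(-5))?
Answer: -78125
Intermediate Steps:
H(X) = X**2
(H((-5)**2)*(-5))*(-5*(-5)) = (((-5)**2)**2*(-5))*(-5*(-5)) = (25**2*(-5))*25 = (625*(-5))*25 = -3125*25 = -78125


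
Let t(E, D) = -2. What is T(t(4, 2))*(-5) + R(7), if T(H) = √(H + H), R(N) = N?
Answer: 7 - 10*I ≈ 7.0 - 10.0*I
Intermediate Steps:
T(H) = √2*√H (T(H) = √(2*H) = √2*√H)
T(t(4, 2))*(-5) + R(7) = (√2*√(-2))*(-5) + 7 = (√2*(I*√2))*(-5) + 7 = (2*I)*(-5) + 7 = -10*I + 7 = 7 - 10*I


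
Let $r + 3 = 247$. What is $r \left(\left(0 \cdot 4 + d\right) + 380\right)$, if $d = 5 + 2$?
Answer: $94428$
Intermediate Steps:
$r = 244$ ($r = -3 + 247 = 244$)
$d = 7$
$r \left(\left(0 \cdot 4 + d\right) + 380\right) = 244 \left(\left(0 \cdot 4 + 7\right) + 380\right) = 244 \left(\left(0 + 7\right) + 380\right) = 244 \left(7 + 380\right) = 244 \cdot 387 = 94428$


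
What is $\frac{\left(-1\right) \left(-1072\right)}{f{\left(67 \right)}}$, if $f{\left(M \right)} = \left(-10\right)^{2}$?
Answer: $\frac{268}{25} \approx 10.72$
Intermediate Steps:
$f{\left(M \right)} = 100$
$\frac{\left(-1\right) \left(-1072\right)}{f{\left(67 \right)}} = \frac{\left(-1\right) \left(-1072\right)}{100} = 1072 \cdot \frac{1}{100} = \frac{268}{25}$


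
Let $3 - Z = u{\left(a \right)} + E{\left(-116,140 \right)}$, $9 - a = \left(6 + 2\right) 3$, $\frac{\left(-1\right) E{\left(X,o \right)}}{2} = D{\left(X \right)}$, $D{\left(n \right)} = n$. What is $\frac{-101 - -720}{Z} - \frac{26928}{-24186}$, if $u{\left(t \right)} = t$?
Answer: $- \frac{1534757}{862634} \approx -1.7792$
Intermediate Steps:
$E{\left(X,o \right)} = - 2 X$
$a = -15$ ($a = 9 - \left(6 + 2\right) 3 = 9 - 8 \cdot 3 = 9 - 24 = -15$)
$Z = -214$ ($Z = 3 - \left(-15 - -232\right) = 3 - \left(-15 + 232\right) = 3 - 217 = -214$)
$\frac{-101 - -720}{Z} - \frac{26928}{-24186} = \frac{-101 - -720}{-214} - \frac{26928}{-24186} = \left(-101 + 720\right) \left(- \frac{1}{214}\right) - - \frac{4488}{4031} = 619 \left(- \frac{1}{214}\right) + \frac{4488}{4031} = - \frac{619}{214} + \frac{4488}{4031} = - \frac{1534757}{862634}$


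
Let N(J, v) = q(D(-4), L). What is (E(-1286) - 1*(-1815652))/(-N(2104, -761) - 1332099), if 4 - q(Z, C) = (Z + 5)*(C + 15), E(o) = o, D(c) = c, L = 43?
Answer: -1814366/1332045 ≈ -1.3621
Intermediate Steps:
q(Z, C) = 4 - (5 + Z)*(15 + C) (q(Z, C) = 4 - (Z + 5)*(C + 15) = 4 - (5 + Z)*(15 + C))
N(J, v) = -54 (N(J, v) = -71 - 15*(-4) - 5*43 - 1*43*(-4) = -71 + 60 - 215 + 172 = -54)
(E(-1286) - 1*(-1815652))/(-N(2104, -761) - 1332099) = (-1286 - 1*(-1815652))/(-1*(-54) - 1332099) = (-1286 + 1815652)/(54 - 1332099) = 1814366/(-1332045) = 1814366*(-1/1332045) = -1814366/1332045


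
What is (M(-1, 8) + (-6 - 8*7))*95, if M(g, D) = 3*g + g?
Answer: -6270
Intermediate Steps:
M(g, D) = 4*g
(M(-1, 8) + (-6 - 8*7))*95 = (4*(-1) + (-6 - 8*7))*95 = (-4 + (-6 - 56))*95 = (-4 - 62)*95 = -66*95 = -6270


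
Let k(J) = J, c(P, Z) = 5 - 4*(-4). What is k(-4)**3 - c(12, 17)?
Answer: -85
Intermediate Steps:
c(P, Z) = 21 (c(P, Z) = 5 + 16 = 21)
k(-4)**3 - c(12, 17) = (-4)**3 - 1*21 = -64 - 21 = -85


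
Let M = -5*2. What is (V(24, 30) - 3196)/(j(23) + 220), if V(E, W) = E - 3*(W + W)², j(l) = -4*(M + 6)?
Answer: -3493/59 ≈ -59.203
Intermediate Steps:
M = -10
j(l) = 16 (j(l) = -4*(-10 + 6) = -4*(-4) = 16)
V(E, W) = E - 12*W² (V(E, W) = E - 3*4*W² = E - 12*W²)
(V(24, 30) - 3196)/(j(23) + 220) = ((24 - 12*30²) - 3196)/(16 + 220) = ((24 - 12*900) - 3196)/236 = ((24 - 10800) - 3196)*(1/236) = (-10776 - 3196)*(1/236) = -13972*1/236 = -3493/59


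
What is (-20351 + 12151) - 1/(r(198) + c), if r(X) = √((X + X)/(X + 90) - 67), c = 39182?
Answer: 4*(-10250*√42 + 321292401*I)/(-156728*I + 5*√42) ≈ -8200.0 + 4.6566e-9*I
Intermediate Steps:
r(X) = √(-67 + 2*X/(90 + X)) (r(X) = √((2*X)/(90 + X) - 67) = √(2*X/(90 + X) - 67) = √(-67 + 2*X/(90 + X)))
(-20351 + 12151) - 1/(r(198) + c) = (-20351 + 12151) - 1/(√5*√((-1206 - 13*198)/(90 + 198)) + 39182) = -8200 - 1/(√5*√((-1206 - 2574)/288) + 39182) = -8200 - 1/(√5*√((1/288)*(-3780)) + 39182) = -8200 - 1/(√5*√(-105/8) + 39182) = -8200 - 1/(√5*(I*√210/4) + 39182) = -8200 - 1/(5*I*√42/4 + 39182) = -8200 - 1/(39182 + 5*I*√42/4)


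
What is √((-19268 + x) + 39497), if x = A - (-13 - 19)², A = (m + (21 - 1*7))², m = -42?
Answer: 3*√2221 ≈ 141.38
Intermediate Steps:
A = 784 (A = (-42 + (21 - 1*7))² = (-42 + (21 - 7))² = (-42 + 14)² = (-28)² = 784)
x = -240 (x = 784 - (-13 - 19)² = 784 - 1*(-32)² = 784 - 1*1024 = 784 - 1024 = -240)
√((-19268 + x) + 39497) = √((-19268 - 240) + 39497) = √(-19508 + 39497) = √19989 = 3*√2221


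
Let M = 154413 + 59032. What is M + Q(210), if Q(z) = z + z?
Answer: 213865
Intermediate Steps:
Q(z) = 2*z
M = 213445
M + Q(210) = 213445 + 2*210 = 213445 + 420 = 213865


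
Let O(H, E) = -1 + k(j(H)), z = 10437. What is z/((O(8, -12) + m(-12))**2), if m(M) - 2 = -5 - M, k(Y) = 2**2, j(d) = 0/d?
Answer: 3479/48 ≈ 72.479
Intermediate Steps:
j(d) = 0
k(Y) = 4
m(M) = -3 - M (m(M) = 2 + (-5 - M) = -3 - M)
O(H, E) = 3 (O(H, E) = -1 + 4 = 3)
z/((O(8, -12) + m(-12))**2) = 10437/((3 + (-3 - 1*(-12)))**2) = 10437/((3 + (-3 + 12))**2) = 10437/((3 + 9)**2) = 10437/(12**2) = 10437/144 = 10437*(1/144) = 3479/48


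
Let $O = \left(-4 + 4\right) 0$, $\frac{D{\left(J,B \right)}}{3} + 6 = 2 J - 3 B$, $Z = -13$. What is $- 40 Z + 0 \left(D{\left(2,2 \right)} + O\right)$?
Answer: $520$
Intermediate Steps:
$D{\left(J,B \right)} = -18 - 9 B + 6 J$ ($D{\left(J,B \right)} = -18 + 3 \left(2 J - 3 B\right) = -18 + 3 \left(- 3 B + 2 J\right) = -18 - \left(- 6 J + 9 B\right) = -18 - 9 B + 6 J$)
$O = 0$ ($O = 0 \cdot 0 = 0$)
$- 40 Z + 0 \left(D{\left(2,2 \right)} + O\right) = \left(-40\right) \left(-13\right) + 0 \left(\left(-18 - 18 + 6 \cdot 2\right) + 0\right) = 520 + 0 \left(\left(-18 - 18 + 12\right) + 0\right) = 520 + 0 \left(-24 + 0\right) = 520 + 0 \left(-24\right) = 520 + 0 = 520$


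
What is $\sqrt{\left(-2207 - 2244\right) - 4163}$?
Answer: $i \sqrt{8614} \approx 92.812 i$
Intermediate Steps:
$\sqrt{\left(-2207 - 2244\right) - 4163} = \sqrt{-4451 - 4163} = \sqrt{-8614} = i \sqrt{8614}$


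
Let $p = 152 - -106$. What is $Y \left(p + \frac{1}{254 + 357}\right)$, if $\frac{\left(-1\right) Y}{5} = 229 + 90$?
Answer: $- \frac{251434205}{611} \approx -4.1151 \cdot 10^{5}$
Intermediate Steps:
$p = 258$ ($p = 152 + 106 = 258$)
$Y = -1595$ ($Y = - 5 \left(229 + 90\right) = \left(-5\right) 319 = -1595$)
$Y \left(p + \frac{1}{254 + 357}\right) = - 1595 \left(258 + \frac{1}{254 + 357}\right) = - 1595 \left(258 + \frac{1}{611}\right) = \left(-1595\right) \frac{157639}{611} = - \frac{251434205}{611}$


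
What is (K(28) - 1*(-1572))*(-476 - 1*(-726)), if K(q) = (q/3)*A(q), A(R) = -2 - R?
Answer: 323000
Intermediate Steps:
K(q) = q*(-2 - q)/3 (K(q) = (q/3)*(-2 - q) = q*(-2 - q)/3)
(K(28) - 1*(-1572))*(-476 - 1*(-726)) = (-⅓*28*(2 + 28) - 1*(-1572))*(-476 - 1*(-726)) = (-⅓*28*30 + 1572)*(-476 + 726) = (-280 + 1572)*250 = 1292*250 = 323000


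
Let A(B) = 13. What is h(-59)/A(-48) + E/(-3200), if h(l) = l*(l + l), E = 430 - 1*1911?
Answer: 22297653/41600 ≈ 536.00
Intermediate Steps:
E = -1481 (E = 430 - 1911 = -1481)
h(l) = 2*l**2 (h(l) = l*(2*l) = 2*l**2)
h(-59)/A(-48) + E/(-3200) = (2*(-59)**2)/13 - 1481/(-3200) = (2*3481)*(1/13) - 1481*(-1/3200) = 6962*(1/13) + 1481/3200 = 6962/13 + 1481/3200 = 22297653/41600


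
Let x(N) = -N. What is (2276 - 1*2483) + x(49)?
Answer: -256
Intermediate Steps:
(2276 - 1*2483) + x(49) = (2276 - 1*2483) - 1*49 = (2276 - 2483) - 49 = -207 - 49 = -256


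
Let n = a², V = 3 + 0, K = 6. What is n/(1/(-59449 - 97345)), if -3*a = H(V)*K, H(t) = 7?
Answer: -30731624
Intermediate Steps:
V = 3
a = -14 (a = -7*6/3 = -⅓*42 = -14)
n = 196 (n = (-14)² = 196)
n/(1/(-59449 - 97345)) = 196/(1/(-59449 - 97345)) = 196/(1/(-156794)) = 196/(-1/156794) = 196*(-156794) = -30731624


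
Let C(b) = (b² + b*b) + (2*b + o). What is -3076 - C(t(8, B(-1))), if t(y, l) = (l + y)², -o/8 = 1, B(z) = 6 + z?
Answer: -60528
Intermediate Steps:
o = -8 (o = -8*1 = -8)
C(b) = -8 + 2*b + 2*b² (C(b) = (b² + b*b) + (2*b - 8) = (b² + b²) + (-8 + 2*b) = 2*b² + (-8 + 2*b) = -8 + 2*b + 2*b²)
-3076 - C(t(8, B(-1))) = -3076 - (-8 + 2*((6 - 1) + 8)² + 2*(((6 - 1) + 8)²)²) = -3076 - (-8 + 2*(5 + 8)² + 2*((5 + 8)²)²) = -3076 - (-8 + 2*13² + 2*(13²)²) = -3076 - (-8 + 2*169 + 2*169²) = -3076 - (-8 + 338 + 2*28561) = -3076 - (-8 + 338 + 57122) = -3076 - 1*57452 = -3076 - 57452 = -60528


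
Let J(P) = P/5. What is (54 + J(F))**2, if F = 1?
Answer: 73441/25 ≈ 2937.6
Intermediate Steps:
J(P) = P/5 (J(P) = P*(1/5) = P/5)
(54 + J(F))**2 = (54 + (1/5)*1)**2 = (54 + 1/5)**2 = (271/5)**2 = 73441/25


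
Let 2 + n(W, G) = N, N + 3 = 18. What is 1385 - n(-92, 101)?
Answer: 1372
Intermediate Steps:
N = 15 (N = -3 + 18 = 15)
n(W, G) = 13 (n(W, G) = -2 + 15 = 13)
1385 - n(-92, 101) = 1385 - 1*13 = 1385 - 13 = 1372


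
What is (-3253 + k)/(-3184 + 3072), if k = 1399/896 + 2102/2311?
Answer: 6730727487/231913472 ≈ 29.023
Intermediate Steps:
k = 5116481/2070656 (k = 1399*(1/896) + 2102*(1/2311) = 1399/896 + 2102/2311 = 5116481/2070656 ≈ 2.4709)
(-3253 + k)/(-3184 + 3072) = (-3253 + 5116481/2070656)/(-3184 + 3072) = -6730727487/2070656/(-112) = -6730727487/2070656*(-1/112) = 6730727487/231913472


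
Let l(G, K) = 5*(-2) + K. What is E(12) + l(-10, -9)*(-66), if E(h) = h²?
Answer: 1398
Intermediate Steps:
l(G, K) = -10 + K
E(12) + l(-10, -9)*(-66) = 12² + (-10 - 9)*(-66) = 144 - 19*(-66) = 144 + 1254 = 1398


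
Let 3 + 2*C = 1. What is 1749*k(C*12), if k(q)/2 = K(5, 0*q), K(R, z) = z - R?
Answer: -17490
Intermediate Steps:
C = -1 (C = -3/2 + (½)*1 = -3/2 + ½ = -1)
k(q) = -10 (k(q) = 2*(0*q - 1*5) = 2*(0 - 5) = 2*(-5) = -10)
1749*k(C*12) = 1749*(-10) = -17490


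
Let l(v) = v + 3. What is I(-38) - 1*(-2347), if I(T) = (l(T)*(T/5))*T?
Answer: -7761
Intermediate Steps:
l(v) = 3 + v
I(T) = T²*(3 + T)/5 (I(T) = ((3 + T)*(T/5))*T = (T*(3 + T)/5)*T = T²*(3 + T)/5)
I(-38) - 1*(-2347) = (⅕)*(-38)²*(3 - 38) - 1*(-2347) = (⅕)*1444*(-35) + 2347 = -10108 + 2347 = -7761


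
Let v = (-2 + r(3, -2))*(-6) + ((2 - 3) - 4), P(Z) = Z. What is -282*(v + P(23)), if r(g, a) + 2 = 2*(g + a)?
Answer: -8460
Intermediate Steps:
r(g, a) = -2 + 2*a + 2*g (r(g, a) = -2 + 2*(g + a) = -2 + 2*(a + g) = -2 + (2*a + 2*g) = -2 + 2*a + 2*g)
v = 7 (v = (-2 + (-2 + 2*(-2) + 2*3))*(-6) + ((2 - 3) - 4) = (-2 + (-2 - 4 + 6))*(-6) + (-1 - 4) = (-2 + 0)*(-6) - 5 = -2*(-6) - 5 = 12 - 5 = 7)
-282*(v + P(23)) = -282*(7 + 23) = -282*30 = -8460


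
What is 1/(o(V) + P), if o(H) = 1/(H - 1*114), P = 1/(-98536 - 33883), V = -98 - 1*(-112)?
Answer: -13241900/132519 ≈ -99.925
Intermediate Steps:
V = 14 (V = -98 + 112 = 14)
P = -1/132419 (P = 1/(-132419) = -1/132419 ≈ -7.5518e-6)
o(H) = 1/(-114 + H) (o(H) = 1/(H - 114) = 1/(-114 + H))
1/(o(V) + P) = 1/(1/(-114 + 14) - 1/132419) = 1/(1/(-100) - 1/132419) = 1/(-1/100 - 1/132419) = 1/(-132519/13241900) = -13241900/132519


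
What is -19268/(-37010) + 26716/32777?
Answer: 810153198/606538385 ≈ 1.3357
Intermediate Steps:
-19268/(-37010) + 26716/32777 = -19268*(-1/37010) + 26716*(1/32777) = 9634/18505 + 26716/32777 = 810153198/606538385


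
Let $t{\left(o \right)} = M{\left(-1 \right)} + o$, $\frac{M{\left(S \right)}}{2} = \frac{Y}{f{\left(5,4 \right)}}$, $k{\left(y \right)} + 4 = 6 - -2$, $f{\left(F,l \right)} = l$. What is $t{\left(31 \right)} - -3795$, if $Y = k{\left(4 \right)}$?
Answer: $3828$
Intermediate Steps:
$k{\left(y \right)} = 4$ ($k{\left(y \right)} = -4 + \left(6 - -2\right) = -4 + \left(6 + 2\right) = -4 + 8 = 4$)
$Y = 4$
$M{\left(S \right)} = 2$ ($M{\left(S \right)} = 2 \cdot \frac{4}{4} = 2 \cdot 4 \cdot \frac{1}{4} = 2 \cdot 1 = 2$)
$t{\left(o \right)} = 2 + o$
$t{\left(31 \right)} - -3795 = \left(2 + 31\right) - -3795 = 33 + 3795 = 3828$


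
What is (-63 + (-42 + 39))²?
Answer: 4356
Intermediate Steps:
(-63 + (-42 + 39))² = (-63 - 3)² = (-66)² = 4356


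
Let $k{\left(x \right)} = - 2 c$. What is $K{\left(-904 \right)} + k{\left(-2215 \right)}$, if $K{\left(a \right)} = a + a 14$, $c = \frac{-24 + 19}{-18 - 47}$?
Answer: $- \frac{176282}{13} \approx -13560.0$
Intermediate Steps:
$c = \frac{1}{13}$ ($c = - \frac{5}{-65} = \left(-5\right) \left(- \frac{1}{65}\right) = \frac{1}{13} \approx 0.076923$)
$K{\left(a \right)} = 15 a$ ($K{\left(a \right)} = a + 14 a = 15 a$)
$k{\left(x \right)} = - \frac{2}{13}$ ($k{\left(x \right)} = \left(-2\right) \frac{1}{13} = - \frac{2}{13}$)
$K{\left(-904 \right)} + k{\left(-2215 \right)} = 15 \left(-904\right) - \frac{2}{13} = -13560 - \frac{2}{13} = - \frac{176282}{13}$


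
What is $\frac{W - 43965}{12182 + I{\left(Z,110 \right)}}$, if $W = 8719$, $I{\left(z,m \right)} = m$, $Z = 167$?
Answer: $- \frac{17623}{6146} \approx -2.8674$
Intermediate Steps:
$\frac{W - 43965}{12182 + I{\left(Z,110 \right)}} = \frac{8719 - 43965}{12182 + 110} = - \frac{35246}{12292} = \left(-35246\right) \frac{1}{12292} = - \frac{17623}{6146}$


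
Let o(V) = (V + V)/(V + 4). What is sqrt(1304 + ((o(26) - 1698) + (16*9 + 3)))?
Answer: I*sqrt(55185)/15 ≈ 15.661*I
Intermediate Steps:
o(V) = 2*V/(4 + V) (o(V) = (2*V)/(4 + V) = 2*V/(4 + V))
sqrt(1304 + ((o(26) - 1698) + (16*9 + 3))) = sqrt(1304 + ((2*26/(4 + 26) - 1698) + (16*9 + 3))) = sqrt(1304 + ((2*26/30 - 1698) + (144 + 3))) = sqrt(1304 + ((2*26*(1/30) - 1698) + 147)) = sqrt(1304 + ((26/15 - 1698) + 147)) = sqrt(1304 + (-25444/15 + 147)) = sqrt(1304 - 23239/15) = sqrt(-3679/15) = I*sqrt(55185)/15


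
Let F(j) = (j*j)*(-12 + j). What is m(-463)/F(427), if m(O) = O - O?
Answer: 0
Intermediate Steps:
m(O) = 0
F(j) = j²*(-12 + j)
m(-463)/F(427) = 0/((427²*(-12 + 427))) = 0/((182329*415)) = 0/75666535 = 0*(1/75666535) = 0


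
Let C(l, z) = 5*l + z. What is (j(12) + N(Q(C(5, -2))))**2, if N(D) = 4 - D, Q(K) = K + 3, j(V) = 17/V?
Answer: 61009/144 ≈ 423.67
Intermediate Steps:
C(l, z) = z + 5*l
Q(K) = 3 + K
(j(12) + N(Q(C(5, -2))))**2 = (17/12 + (4 - (3 + (-2 + 5*5))))**2 = (17*(1/12) + (4 - (3 + (-2 + 25))))**2 = (17/12 + (4 - (3 + 23)))**2 = (17/12 + (4 - 1*26))**2 = (17/12 + (4 - 26))**2 = (17/12 - 22)**2 = (-247/12)**2 = 61009/144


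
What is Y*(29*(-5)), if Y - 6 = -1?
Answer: -725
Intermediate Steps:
Y = 5 (Y = 6 - 1 = 5)
Y*(29*(-5)) = 5*(29*(-5)) = 5*(-145) = -725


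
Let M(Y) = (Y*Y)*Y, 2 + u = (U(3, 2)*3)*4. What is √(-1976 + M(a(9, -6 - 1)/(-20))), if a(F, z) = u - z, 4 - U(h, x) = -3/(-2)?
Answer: I*√126807/8 ≈ 44.512*I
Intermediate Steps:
U(h, x) = 5/2 (U(h, x) = 4 - (-3)/(-2) = 4 - (-3)*(-1)/2 = 4 - 1*3/2 = 4 - 3/2 = 5/2)
u = 28 (u = -2 + ((5/2)*3)*4 = -2 + (15/2)*4 = -2 + 30 = 28)
a(F, z) = 28 - z
M(Y) = Y³ (M(Y) = Y²*Y = Y³)
√(-1976 + M(a(9, -6 - 1)/(-20))) = √(-1976 + ((28 - (-6 - 1))/(-20))³) = √(-1976 + ((28 - 1*(-7))*(-1/20))³) = √(-1976 + ((28 + 7)*(-1/20))³) = √(-1976 + (35*(-1/20))³) = √(-1976 + (-7/4)³) = √(-1976 - 343/64) = √(-126807/64) = I*√126807/8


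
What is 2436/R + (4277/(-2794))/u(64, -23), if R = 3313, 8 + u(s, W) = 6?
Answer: 27782069/18513044 ≈ 1.5007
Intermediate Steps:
u(s, W) = -2 (u(s, W) = -8 + 6 = -2)
2436/R + (4277/(-2794))/u(64, -23) = 2436/3313 + (4277/(-2794))/(-2) = 2436*(1/3313) + (4277*(-1/2794))*(-1/2) = 2436/3313 - 4277/2794*(-1/2) = 2436/3313 + 4277/5588 = 27782069/18513044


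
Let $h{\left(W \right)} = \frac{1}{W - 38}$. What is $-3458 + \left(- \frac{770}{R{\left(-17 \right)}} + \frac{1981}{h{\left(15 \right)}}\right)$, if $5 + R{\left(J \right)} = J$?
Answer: $-48986$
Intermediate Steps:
$R{\left(J \right)} = -5 + J$
$h{\left(W \right)} = \frac{1}{-38 + W}$
$-3458 + \left(- \frac{770}{R{\left(-17 \right)}} + \frac{1981}{h{\left(15 \right)}}\right) = -3458 + \left(- \frac{770}{-5 - 17} + \frac{1981}{\frac{1}{-38 + 15}}\right) = -3458 + \left(- \frac{770}{-22} + \frac{1981}{\frac{1}{-23}}\right) = -3458 + \left(\left(-770\right) \left(- \frac{1}{22}\right) + \frac{1981}{- \frac{1}{23}}\right) = -3458 + \left(35 + 1981 \left(-23\right)\right) = -3458 + \left(35 - 45563\right) = -3458 - 45528 = -48986$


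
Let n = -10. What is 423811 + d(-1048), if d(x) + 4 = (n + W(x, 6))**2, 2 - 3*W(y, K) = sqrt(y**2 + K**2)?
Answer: 4913387/9 + 112*sqrt(274585)/9 ≈ 5.5245e+5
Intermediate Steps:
W(y, K) = 2/3 - sqrt(K**2 + y**2)/3 (W(y, K) = 2/3 - sqrt(y**2 + K**2)/3 = 2/3 - sqrt(K**2 + y**2)/3)
d(x) = -4 + (-28/3 - sqrt(36 + x**2)/3)**2 (d(x) = -4 + (-10 + (2/3 - sqrt(6**2 + x**2)/3))**2 = -4 + (-10 + (2/3 - sqrt(36 + x**2)/3))**2 = -4 + (-28/3 - sqrt(36 + x**2)/3)**2)
423811 + d(-1048) = 423811 + (-4 + (28 + sqrt(36 + (-1048)**2))**2/9) = 423811 + (-4 + (28 + sqrt(36 + 1098304))**2/9) = 423811 + (-4 + (28 + sqrt(1098340))**2/9) = 423811 + (-4 + (28 + 2*sqrt(274585))**2/9) = 423807 + (28 + 2*sqrt(274585))**2/9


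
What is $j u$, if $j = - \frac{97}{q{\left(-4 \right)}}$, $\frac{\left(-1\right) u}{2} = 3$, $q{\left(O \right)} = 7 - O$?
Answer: $\frac{582}{11} \approx 52.909$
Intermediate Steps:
$u = -6$ ($u = \left(-2\right) 3 = -6$)
$j = - \frac{97}{11}$ ($j = - \frac{97}{7 - -4} = - \frac{97}{7 + 4} = - \frac{97}{11} \approx -8.8182$)
$j u = \left(- \frac{97}{11}\right) \left(-6\right) = \frac{582}{11}$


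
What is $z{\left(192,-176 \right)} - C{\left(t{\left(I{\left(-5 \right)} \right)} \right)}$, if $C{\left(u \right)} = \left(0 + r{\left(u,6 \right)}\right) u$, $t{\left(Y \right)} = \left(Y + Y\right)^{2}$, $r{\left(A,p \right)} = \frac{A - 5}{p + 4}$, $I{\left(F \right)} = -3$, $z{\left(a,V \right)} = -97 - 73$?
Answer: $- \frac{1408}{5} \approx -281.6$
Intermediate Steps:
$z{\left(a,V \right)} = -170$
$r{\left(A,p \right)} = \frac{-5 + A}{4 + p}$
$t{\left(Y \right)} = 4 Y^{2}$ ($t{\left(Y \right)} = \left(2 Y\right)^{2} = 4 Y^{2}$)
$C{\left(u \right)} = u \left(- \frac{1}{2} + \frac{u}{10}\right)$ ($C{\left(u \right)} = \left(0 + \frac{-5 + u}{4 + 6}\right) u = \left(0 + \frac{-5 + u}{10}\right) u = \left(0 + \left(- \frac{1}{2} + \frac{u}{10}\right)\right) u = \left(- \frac{1}{2} + \frac{u}{10}\right) u = u \left(- \frac{1}{2} + \frac{u}{10}\right)$)
$z{\left(192,-176 \right)} - C{\left(t{\left(I{\left(-5 \right)} \right)} \right)} = -170 - \frac{4 \left(-3\right)^{2} \left(-5 + 4 \left(-3\right)^{2}\right)}{10} = -170 - \frac{4 \cdot 9 \left(-5 + 4 \cdot 9\right)}{10} = -170 - \frac{1}{10} \cdot 36 \left(-5 + 36\right) = -170 - \frac{1}{10} \cdot 36 \cdot 31 = -170 - \frac{558}{5} = - \frac{1408}{5}$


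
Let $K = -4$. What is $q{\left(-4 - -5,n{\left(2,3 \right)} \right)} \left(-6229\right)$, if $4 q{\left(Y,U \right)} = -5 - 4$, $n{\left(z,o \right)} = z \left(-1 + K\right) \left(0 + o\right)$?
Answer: $\frac{56061}{4} \approx 14015.0$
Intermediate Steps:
$n{\left(z,o \right)} = - 5 o z$ ($n{\left(z,o \right)} = z \left(-1 - 4\right) \left(0 + o\right) = z \left(-5\right) o = - 5 z o = - 5 o z$)
$q{\left(Y,U \right)} = - \frac{9}{4}$ ($q{\left(Y,U \right)} = \frac{-5 - 4}{4} = \frac{1}{4} \left(-9\right) = - \frac{9}{4}$)
$q{\left(-4 - -5,n{\left(2,3 \right)} \right)} \left(-6229\right) = \left(- \frac{9}{4}\right) \left(-6229\right) = \frac{56061}{4}$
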